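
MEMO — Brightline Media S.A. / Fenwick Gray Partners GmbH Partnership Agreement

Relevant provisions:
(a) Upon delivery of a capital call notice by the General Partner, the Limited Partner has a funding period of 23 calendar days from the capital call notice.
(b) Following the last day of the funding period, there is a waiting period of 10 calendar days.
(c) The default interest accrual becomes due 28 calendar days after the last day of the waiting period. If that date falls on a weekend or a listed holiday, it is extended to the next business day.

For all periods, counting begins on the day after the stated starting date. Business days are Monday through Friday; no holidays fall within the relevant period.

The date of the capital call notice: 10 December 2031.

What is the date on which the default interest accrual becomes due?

Adding 23 calendar days to 10 December 2031 gives 2 January 2032, which is the last day of the funding period.
The last day of the waiting period: 2 January 2032 + 10 days = 12 January 2032.
The date on which the default interest accrual becomes due: 28 calendar days after 12 January 2032 is 9 February 2032. 9 February 2032 is a Monday, so no roll-forward applies.

9 February 2032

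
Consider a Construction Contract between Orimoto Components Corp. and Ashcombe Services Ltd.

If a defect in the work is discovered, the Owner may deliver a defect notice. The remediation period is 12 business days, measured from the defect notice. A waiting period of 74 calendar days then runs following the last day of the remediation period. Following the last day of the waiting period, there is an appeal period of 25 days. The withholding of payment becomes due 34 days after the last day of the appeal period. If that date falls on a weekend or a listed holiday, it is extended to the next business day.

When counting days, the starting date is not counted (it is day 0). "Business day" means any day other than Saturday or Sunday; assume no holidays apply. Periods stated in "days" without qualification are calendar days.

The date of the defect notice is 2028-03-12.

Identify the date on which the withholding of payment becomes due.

From Sunday, 2028-03-12, 12 business days (Mar 13, Mar 14, Mar 15, Mar 16, …, Mar 24, Mar 27, Mar 28, skipping weekends) brings us to Tuesday, 2028-03-28, which is the last day of the remediation period.
The last day of the waiting period: 2028-03-28 + 74 days = 2028-06-10.
The last day of the appeal period: 25 calendar days after 2028-06-10 is 2028-07-05.
The date on which the withholding of payment becomes due: 2028-07-05 + 34 days = 2028-08-08. 2028-08-08 is a Tuesday, so no roll-forward applies.

2028-08-08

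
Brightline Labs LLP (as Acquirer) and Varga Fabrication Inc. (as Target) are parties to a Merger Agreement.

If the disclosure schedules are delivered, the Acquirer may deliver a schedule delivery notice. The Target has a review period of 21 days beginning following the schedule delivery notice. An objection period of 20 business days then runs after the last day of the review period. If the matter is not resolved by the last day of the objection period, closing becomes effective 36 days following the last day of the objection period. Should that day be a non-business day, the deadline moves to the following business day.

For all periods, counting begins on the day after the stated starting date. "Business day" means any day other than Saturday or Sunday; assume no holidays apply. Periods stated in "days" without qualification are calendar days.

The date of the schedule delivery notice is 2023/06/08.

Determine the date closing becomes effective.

2023/09/01

The last day of the review period: 21 calendar days after 2023/06/08 is 2023/06/29.
From Thursday, 2023/06/29, 20 business days (Jun 30, Jul 3, Jul 4, Jul 5, …, Jul 25, Jul 26, Jul 27, skipping weekends) brings us to Thursday, 2023/07/27, which is the last day of the objection period.
The date closing becomes effective: 2023/07/27 + 36 days = 2023/09/01. 2023/09/01 is a Friday, so no roll-forward applies.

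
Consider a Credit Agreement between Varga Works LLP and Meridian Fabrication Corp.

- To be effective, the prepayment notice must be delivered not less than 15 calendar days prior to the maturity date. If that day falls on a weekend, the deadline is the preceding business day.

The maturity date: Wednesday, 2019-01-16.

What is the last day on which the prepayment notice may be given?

2019-01-01

Counting back 15 calendar days from 2019-01-16 gives 2019-01-01. That is a Tuesday, so no adjustment is needed.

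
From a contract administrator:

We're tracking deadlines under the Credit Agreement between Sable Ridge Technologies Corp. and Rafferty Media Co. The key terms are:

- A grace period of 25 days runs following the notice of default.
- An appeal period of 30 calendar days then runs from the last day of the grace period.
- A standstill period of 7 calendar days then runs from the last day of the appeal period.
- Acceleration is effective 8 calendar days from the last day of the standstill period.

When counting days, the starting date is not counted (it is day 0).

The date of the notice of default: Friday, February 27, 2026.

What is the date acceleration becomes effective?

May 8, 2026

The last day of the grace period: 25 calendar days after February 27, 2026 is March 24, 2026.
The last day of the appeal period: March 24, 2026 + 30 days = April 23, 2026.
The last day of the standstill period: April 23, 2026 + 7 days = April 30, 2026.
The date acceleration becomes effective: April 30, 2026 + 8 days = May 8, 2026.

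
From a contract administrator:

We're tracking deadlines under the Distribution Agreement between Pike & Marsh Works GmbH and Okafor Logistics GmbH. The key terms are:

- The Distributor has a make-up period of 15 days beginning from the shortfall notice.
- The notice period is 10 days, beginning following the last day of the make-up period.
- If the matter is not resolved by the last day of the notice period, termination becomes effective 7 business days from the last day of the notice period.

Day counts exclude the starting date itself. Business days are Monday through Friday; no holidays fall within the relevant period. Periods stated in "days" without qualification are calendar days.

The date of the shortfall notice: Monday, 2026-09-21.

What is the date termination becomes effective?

The last day of the make-up period: 2026-09-21 + 15 days = 2026-10-06.
The last day of the notice period: 2026-10-06 + 10 days = 2026-10-16.
From Friday, 2026-10-16, 7 business days (Oct 19, Oct 20, Oct 21, Oct 22, Oct 23, Oct 26, Oct 27, skipping weekends) brings us to Tuesday, 2026-10-27, which is the date termination becomes effective.

2026-10-27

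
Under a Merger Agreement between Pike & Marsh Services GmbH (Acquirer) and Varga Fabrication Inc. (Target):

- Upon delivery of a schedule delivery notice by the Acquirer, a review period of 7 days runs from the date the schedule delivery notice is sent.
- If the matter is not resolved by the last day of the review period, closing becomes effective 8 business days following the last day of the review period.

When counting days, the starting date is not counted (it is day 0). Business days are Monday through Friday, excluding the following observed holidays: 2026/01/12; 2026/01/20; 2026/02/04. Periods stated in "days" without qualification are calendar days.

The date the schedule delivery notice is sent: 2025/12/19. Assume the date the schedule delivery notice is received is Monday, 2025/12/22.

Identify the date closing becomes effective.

Adding 7 calendar days to 2025/12/19 gives 2025/12/26, which is the last day of the review period.
The date closing becomes effective: 8 business days after Friday, 2025/12/26, skipping weekends — Dec 29, Dec 30, Dec 31, Jan 1, Jan 2, Jan 5, Jan 6, Jan 7 — lands on Wednesday, 2026/01/07.

2026/01/07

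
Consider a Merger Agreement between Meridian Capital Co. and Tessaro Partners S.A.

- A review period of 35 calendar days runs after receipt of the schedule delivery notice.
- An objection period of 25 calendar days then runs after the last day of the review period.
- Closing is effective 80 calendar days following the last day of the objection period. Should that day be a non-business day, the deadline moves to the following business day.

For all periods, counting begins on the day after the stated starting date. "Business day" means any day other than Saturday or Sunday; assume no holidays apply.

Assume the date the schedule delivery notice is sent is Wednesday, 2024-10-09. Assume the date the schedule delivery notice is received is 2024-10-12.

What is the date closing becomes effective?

The last day of the review period: 2024-10-12 + 35 days = 2024-11-16.
The last day of the objection period: 2024-11-16 + 25 days = 2024-12-11.
Adding 80 calendar days to 2024-12-11 gives 2025-03-01, which is the date closing becomes effective. That falls on a Saturday, so it rolls to the next business day, Monday, 2025-03-03.

2025-03-03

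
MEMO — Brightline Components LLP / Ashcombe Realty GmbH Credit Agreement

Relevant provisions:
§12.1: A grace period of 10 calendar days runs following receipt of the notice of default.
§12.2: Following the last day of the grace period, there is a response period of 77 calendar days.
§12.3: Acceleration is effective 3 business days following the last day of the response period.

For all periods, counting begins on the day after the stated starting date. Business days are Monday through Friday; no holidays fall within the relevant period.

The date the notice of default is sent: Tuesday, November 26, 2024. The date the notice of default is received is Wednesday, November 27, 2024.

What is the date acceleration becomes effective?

Adding 10 calendar days to November 27, 2024 gives December 7, 2024, which is the last day of the grace period.
The last day of the response period: December 7, 2024 + 77 days = February 22, 2025.
From Saturday, February 22, 2025, 3 business days (Feb 24, Feb 25, Feb 26, skipping weekends) brings us to Wednesday, February 26, 2025, which is the date acceleration becomes effective.

February 26, 2025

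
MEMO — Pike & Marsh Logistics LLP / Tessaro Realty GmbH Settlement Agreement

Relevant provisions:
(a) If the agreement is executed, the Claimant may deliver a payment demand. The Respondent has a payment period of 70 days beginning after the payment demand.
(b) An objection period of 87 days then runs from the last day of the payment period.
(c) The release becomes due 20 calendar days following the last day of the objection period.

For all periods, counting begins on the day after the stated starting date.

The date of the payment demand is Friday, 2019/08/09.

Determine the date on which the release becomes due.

The last day of the payment period: 70 calendar days after 2019/08/09 is 2019/10/18.
The last day of the objection period: 87 calendar days after 2019/10/18 is 2020/01/13.
Adding 20 calendar days to 2020/01/13 gives 2020/02/02, which is the date on which the release becomes due.

2020/02/02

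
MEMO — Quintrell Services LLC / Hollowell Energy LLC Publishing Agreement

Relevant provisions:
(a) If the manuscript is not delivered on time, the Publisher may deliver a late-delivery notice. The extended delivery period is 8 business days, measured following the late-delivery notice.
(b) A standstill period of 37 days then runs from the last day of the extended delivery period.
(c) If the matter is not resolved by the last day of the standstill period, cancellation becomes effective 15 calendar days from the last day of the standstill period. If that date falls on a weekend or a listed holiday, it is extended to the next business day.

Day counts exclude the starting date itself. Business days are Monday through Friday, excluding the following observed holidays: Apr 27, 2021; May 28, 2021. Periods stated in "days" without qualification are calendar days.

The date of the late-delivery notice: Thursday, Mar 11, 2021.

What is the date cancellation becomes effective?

The last day of the extended delivery period: 8 business days after Thursday, Mar 11, 2021, skipping weekends — Mar 12, Mar 15, Mar 16, Mar 17, Mar 18, Mar 19, Mar 22, Mar 23 — lands on Tuesday, Mar 23, 2021.
The last day of the standstill period: 37 calendar days after Mar 23, 2021 is Apr 29, 2021.
Adding 15 calendar days to Apr 29, 2021 gives May 14, 2021, which is the date cancellation becomes effective. May 14, 2021 is a Friday and is not a listed holiday, so no roll-forward applies.

May 14, 2021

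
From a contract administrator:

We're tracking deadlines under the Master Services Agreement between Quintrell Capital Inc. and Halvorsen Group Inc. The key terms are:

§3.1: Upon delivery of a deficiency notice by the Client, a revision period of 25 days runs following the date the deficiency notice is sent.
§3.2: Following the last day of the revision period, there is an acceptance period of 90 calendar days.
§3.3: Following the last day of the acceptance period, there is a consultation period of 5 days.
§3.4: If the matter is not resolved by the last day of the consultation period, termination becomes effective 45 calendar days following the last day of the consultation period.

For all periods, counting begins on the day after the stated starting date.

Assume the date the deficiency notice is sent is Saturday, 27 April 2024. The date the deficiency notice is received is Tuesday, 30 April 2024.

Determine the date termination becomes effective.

9 October 2024

The last day of the revision period: 27 April 2024 + 25 days = 22 May 2024.
Adding 90 calendar days to 22 May 2024 gives 20 August 2024, which is the last day of the acceptance period.
Adding 5 calendar days to 20 August 2024 gives 25 August 2024, which is the last day of the consultation period.
Adding 45 calendar days to 25 August 2024 gives 9 October 2024, which is the date termination becomes effective.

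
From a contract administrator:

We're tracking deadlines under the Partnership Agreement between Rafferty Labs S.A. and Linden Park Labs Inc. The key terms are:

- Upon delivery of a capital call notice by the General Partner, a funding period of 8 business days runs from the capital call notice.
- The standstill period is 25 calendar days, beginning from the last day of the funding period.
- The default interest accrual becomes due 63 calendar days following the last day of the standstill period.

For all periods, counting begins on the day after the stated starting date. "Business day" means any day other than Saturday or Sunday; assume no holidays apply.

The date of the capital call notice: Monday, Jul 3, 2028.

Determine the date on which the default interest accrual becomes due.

Oct 9, 2028

The last day of the funding period: 8 business days after Monday, Jul 3, 2028, skipping weekends — Jul 4, Jul 5, Jul 6, Jul 7, Jul 10, Jul 11, Jul 12, Jul 13 — lands on Thursday, Jul 13, 2028.
The last day of the standstill period: Jul 13, 2028 + 25 days = Aug 7, 2028.
Adding 63 calendar days to Aug 7, 2028 gives Oct 9, 2028, which is the date on which the default interest accrual becomes due.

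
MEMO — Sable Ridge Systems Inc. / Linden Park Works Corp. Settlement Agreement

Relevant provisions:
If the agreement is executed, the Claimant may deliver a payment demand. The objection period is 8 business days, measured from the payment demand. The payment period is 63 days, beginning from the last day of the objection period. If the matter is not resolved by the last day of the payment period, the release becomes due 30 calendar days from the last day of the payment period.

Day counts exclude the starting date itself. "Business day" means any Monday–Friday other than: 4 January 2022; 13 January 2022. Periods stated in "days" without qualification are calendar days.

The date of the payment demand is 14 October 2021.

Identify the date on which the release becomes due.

The last day of the objection period: counting 8 business days from Thursday, 14 October 2021 (Oct 15, Oct 18, Oct 19, Oct 20, Oct 21, Oct 22, Oct 25, Oct 26, skipping weekends) reaches Tuesday, 26 October 2021.
Adding 63 calendar days to 26 October 2021 gives 28 December 2021, which is the last day of the payment period.
Adding 30 calendar days to 28 December 2021 gives 27 January 2022, which is the date on which the release becomes due.

27 January 2022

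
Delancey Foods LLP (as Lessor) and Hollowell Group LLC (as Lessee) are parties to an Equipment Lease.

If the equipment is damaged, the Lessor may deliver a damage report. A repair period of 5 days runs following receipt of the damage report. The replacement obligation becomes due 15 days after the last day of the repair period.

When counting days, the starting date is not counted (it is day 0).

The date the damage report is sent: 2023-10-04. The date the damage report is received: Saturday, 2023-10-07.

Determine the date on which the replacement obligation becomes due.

2023-10-27

The last day of the repair period: 2023-10-07 + 5 days = 2023-10-12.
Adding 15 calendar days to 2023-10-12 gives 2023-10-27, which is the date on which the replacement obligation becomes due.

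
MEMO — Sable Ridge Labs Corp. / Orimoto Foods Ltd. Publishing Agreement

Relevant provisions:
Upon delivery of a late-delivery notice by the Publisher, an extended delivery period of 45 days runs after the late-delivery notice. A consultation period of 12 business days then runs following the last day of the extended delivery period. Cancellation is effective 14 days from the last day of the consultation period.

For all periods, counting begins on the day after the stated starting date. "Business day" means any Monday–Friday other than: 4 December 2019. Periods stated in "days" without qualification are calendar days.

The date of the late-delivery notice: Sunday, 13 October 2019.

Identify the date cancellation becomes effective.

30 December 2019

Adding 45 calendar days to 13 October 2019 gives 27 November 2019, which is the last day of the extended delivery period.
The last day of the consultation period: counting 12 business days from Wednesday, 27 November 2019 (Nov 28, Nov 29, Dec 2, Dec 3, …, Dec 12, Dec 13, Dec 16, skipping weekends and the listed holiday on Dec 4) reaches Monday, 16 December 2019.
The date cancellation becomes effective: 14 calendar days after 16 December 2019 is 30 December 2019.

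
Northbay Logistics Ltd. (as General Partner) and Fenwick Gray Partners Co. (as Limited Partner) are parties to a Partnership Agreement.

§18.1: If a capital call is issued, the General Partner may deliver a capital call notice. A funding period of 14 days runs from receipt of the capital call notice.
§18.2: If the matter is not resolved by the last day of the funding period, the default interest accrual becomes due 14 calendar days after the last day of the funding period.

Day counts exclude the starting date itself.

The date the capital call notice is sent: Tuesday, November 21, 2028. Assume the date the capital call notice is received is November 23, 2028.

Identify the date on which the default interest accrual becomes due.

December 21, 2028

Adding 14 calendar days to November 23, 2028 gives December 7, 2028, which is the last day of the funding period.
The date on which the default interest accrual becomes due: 14 calendar days after December 7, 2028 is December 21, 2028.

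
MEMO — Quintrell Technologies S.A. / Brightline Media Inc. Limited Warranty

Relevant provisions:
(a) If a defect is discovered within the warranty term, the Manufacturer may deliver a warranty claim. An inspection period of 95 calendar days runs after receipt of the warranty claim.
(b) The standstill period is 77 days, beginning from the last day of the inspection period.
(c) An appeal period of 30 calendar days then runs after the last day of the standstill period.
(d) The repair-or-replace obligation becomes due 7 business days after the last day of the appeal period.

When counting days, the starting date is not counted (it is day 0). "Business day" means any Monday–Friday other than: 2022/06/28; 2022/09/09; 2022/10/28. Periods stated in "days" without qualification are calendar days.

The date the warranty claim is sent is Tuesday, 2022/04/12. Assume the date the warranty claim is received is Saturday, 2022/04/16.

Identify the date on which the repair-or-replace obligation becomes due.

2022/11/15

The last day of the inspection period: 95 calendar days after 2022/04/16 is 2022/07/20.
Adding 77 calendar days to 2022/07/20 gives 2022/10/05, which is the last day of the standstill period.
The last day of the appeal period: 2022/10/05 + 30 days = 2022/11/04.
From Friday, 2022/11/04, 7 business days (Nov 7, Nov 8, Nov 9, Nov 10, Nov 11, Nov 14, Nov 15, skipping weekends) brings us to Tuesday, 2022/11/15, which is the date on which the repair-or-replace obligation becomes due.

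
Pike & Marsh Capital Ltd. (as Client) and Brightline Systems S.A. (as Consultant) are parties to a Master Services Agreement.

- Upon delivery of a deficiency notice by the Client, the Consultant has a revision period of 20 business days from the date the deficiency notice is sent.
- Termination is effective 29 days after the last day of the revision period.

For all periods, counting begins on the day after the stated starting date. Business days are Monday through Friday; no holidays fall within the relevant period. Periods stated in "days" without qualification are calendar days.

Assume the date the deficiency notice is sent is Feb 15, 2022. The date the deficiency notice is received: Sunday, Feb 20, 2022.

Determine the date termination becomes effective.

Apr 13, 2022

The last day of the revision period: counting 20 business days from Tuesday, Feb 15, 2022 (Feb 16, Feb 17, Feb 18, Feb 21, …, Mar 11, Mar 14, Mar 15, skipping weekends) reaches Tuesday, Mar 15, 2022.
The date termination becomes effective: 29 calendar days after Mar 15, 2022 is Apr 13, 2022.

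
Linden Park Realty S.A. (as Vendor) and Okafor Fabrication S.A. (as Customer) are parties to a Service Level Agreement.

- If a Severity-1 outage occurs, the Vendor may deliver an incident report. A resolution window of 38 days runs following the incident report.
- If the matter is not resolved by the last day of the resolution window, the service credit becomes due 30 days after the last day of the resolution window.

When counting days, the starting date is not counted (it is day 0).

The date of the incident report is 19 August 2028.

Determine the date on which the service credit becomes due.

The last day of the resolution window: 19 August 2028 + 38 days = 26 September 2028.
Adding 30 calendar days to 26 September 2028 gives 26 October 2028, which is the date on which the service credit becomes due.

26 October 2028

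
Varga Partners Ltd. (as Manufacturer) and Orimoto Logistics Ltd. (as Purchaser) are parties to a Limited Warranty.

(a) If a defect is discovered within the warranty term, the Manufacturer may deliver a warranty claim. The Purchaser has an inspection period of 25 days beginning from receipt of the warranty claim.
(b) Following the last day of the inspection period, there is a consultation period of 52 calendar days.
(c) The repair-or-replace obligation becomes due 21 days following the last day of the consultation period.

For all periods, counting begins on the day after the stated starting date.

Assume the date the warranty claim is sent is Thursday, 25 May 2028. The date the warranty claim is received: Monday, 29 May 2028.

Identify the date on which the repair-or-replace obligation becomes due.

4 September 2028

Adding 25 calendar days to 29 May 2028 gives 23 June 2028, which is the last day of the inspection period.
The last day of the consultation period: 23 June 2028 + 52 days = 14 August 2028.
Adding 21 calendar days to 14 August 2028 gives 4 September 2028, which is the date on which the repair-or-replace obligation becomes due.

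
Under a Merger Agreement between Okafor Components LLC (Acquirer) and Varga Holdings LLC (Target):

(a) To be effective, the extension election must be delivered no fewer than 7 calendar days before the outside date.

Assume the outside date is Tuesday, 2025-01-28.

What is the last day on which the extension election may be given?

2025-01-21

Counting back 7 calendar days from 2025-01-28 gives 2025-01-21.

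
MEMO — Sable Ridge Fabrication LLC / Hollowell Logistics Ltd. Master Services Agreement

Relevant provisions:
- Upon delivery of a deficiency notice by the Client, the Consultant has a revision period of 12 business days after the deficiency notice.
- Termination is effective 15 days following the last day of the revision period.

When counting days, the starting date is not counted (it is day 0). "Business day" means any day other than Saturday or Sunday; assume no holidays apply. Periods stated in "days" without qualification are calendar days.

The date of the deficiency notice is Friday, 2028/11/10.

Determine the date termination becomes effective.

2028/12/13

From Friday, 2028/11/10, 12 business days (Nov 13, Nov 14, Nov 15, Nov 16, …, Nov 24, Nov 27, Nov 28, skipping weekends) brings us to Tuesday, 2028/11/28, which is the last day of the revision period.
The date termination becomes effective: 2028/11/28 + 15 days = 2028/12/13.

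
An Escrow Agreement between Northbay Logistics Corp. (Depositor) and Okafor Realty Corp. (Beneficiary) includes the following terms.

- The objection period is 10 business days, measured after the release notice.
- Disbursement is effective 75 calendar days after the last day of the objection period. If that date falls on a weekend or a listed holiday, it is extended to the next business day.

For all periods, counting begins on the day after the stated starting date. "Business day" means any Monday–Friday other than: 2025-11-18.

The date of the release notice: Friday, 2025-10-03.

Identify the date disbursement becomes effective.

2025-12-31

The last day of the objection period: counting 10 business days from Friday, 2025-10-03 (Oct 6, Oct 7, Oct 8, Oct 9, Oct 10, Oct 13, Oct 14, Oct 15, Oct 16, Oct 17, skipping weekends) reaches Friday, 2025-10-17.
The date disbursement becomes effective: 75 calendar days after 2025-10-17 is 2025-12-31. 2025-12-31 is a Wednesday and is not a listed holiday, so no roll-forward applies.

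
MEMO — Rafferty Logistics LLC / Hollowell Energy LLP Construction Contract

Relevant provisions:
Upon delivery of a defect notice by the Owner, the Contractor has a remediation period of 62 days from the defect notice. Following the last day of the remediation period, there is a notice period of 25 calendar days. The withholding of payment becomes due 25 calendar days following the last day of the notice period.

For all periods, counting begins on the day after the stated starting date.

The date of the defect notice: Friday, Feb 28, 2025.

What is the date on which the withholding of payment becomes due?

Adding 62 calendar days to Feb 28, 2025 gives May 1, 2025, which is the last day of the remediation period.
The last day of the notice period: May 1, 2025 + 25 days = May 26, 2025.
Adding 25 calendar days to May 26, 2025 gives Jun 20, 2025, which is the date on which the withholding of payment becomes due.

Jun 20, 2025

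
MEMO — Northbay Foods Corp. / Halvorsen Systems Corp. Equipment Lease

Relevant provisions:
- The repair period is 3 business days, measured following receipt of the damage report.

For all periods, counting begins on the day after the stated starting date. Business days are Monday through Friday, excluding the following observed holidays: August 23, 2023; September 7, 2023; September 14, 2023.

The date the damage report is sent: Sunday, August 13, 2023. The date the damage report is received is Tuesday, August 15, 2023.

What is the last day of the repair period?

August 18, 2023

The last day of the repair period: counting 3 business days from Tuesday, August 15, 2023 (Aug 16, Aug 17, Aug 18, skipping weekends) reaches Friday, August 18, 2023.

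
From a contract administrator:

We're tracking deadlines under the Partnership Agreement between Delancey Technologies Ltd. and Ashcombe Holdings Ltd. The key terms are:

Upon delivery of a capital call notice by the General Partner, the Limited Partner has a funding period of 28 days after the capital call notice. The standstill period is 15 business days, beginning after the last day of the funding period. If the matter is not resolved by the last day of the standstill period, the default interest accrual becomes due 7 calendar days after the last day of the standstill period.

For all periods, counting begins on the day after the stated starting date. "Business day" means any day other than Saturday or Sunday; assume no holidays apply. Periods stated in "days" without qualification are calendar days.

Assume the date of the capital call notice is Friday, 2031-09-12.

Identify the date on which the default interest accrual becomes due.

Adding 28 calendar days to 2031-09-12 gives 2031-10-10, which is the last day of the funding period.
From Friday, 2031-10-10, 15 business days (Oct 13, Oct 14, Oct 15, Oct 16, …, Oct 29, Oct 30, Oct 31, skipping weekends) brings us to Friday, 2031-10-31, which is the last day of the standstill period.
The date on which the default interest accrual becomes due: 7 calendar days after 2031-10-31 is 2031-11-07.

2031-11-07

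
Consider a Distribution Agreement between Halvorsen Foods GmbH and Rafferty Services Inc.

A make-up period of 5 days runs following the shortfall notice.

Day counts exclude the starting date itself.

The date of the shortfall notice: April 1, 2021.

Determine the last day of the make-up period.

April 6, 2021

The last day of the make-up period: April 1, 2021 + 5 days = April 6, 2021.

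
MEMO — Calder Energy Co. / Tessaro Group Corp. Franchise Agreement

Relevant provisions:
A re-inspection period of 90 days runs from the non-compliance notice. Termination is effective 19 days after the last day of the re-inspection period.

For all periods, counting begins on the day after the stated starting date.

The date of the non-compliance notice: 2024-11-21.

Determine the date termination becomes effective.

2025-03-10

Adding 90 calendar days to 2024-11-21 gives 2025-02-19, which is the last day of the re-inspection period.
The date termination becomes effective: 19 calendar days after 2025-02-19 is 2025-03-10.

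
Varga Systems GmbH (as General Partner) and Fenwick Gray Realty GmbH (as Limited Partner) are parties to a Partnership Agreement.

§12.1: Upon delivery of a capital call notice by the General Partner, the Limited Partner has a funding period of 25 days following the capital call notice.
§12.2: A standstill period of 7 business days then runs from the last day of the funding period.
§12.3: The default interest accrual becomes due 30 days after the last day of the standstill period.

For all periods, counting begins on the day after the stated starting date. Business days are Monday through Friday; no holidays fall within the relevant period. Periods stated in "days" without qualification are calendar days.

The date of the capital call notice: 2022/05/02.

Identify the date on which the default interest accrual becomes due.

The last day of the funding period: 2022/05/02 + 25 days = 2022/05/27.
The last day of the standstill period: counting 7 business days from Friday, 2022/05/27 (May 30, May 31, Jun 1, Jun 2, Jun 3, Jun 6, Jun 7, skipping weekends) reaches Tuesday, 2022/06/07.
The date on which the default interest accrual becomes due: 2022/06/07 + 30 days = 2022/07/07.

2022/07/07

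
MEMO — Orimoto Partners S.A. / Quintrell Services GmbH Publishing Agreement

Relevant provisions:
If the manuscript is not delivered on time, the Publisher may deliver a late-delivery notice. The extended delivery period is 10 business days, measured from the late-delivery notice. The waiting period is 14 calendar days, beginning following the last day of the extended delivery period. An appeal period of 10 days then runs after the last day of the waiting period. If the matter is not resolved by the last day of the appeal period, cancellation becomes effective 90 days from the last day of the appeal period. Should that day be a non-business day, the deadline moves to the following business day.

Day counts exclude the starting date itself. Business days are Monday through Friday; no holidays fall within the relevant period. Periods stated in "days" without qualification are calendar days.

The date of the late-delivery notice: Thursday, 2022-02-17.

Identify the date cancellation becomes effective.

2022-06-27

The last day of the extended delivery period: 10 business days after Thursday, 2022-02-17, skipping weekends — Feb 18, Feb 21, Feb 22, Feb 23, Feb 24, Feb 25, Feb 28, Mar 1, Mar 2, Mar 3 — lands on Thursday, 2022-03-03.
The last day of the waiting period: 2022-03-03 + 14 days = 2022-03-17.
The last day of the appeal period: 2022-03-17 + 10 days = 2022-03-27.
Adding 90 calendar days to 2022-03-27 gives 2022-06-25, which is the date cancellation becomes effective. That falls on a Saturday, so it rolls to the next business day, Monday, 2022-06-27.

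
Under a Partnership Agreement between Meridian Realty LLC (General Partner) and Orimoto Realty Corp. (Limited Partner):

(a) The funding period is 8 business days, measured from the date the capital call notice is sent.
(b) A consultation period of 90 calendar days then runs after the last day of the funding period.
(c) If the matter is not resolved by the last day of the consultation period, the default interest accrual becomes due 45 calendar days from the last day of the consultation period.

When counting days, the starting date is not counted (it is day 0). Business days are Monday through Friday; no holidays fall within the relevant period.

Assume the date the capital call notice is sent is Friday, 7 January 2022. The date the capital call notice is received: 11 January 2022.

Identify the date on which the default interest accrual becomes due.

3 June 2022

The last day of the funding period: 8 business days after Friday, 7 January 2022, skipping weekends — Jan 10, Jan 11, Jan 12, Jan 13, Jan 14, Jan 17, Jan 18, Jan 19 — lands on Wednesday, 19 January 2022.
The last day of the consultation period: 90 calendar days after 19 January 2022 is 19 April 2022.
The date on which the default interest accrual becomes due: 45 calendar days after 19 April 2022 is 3 June 2022.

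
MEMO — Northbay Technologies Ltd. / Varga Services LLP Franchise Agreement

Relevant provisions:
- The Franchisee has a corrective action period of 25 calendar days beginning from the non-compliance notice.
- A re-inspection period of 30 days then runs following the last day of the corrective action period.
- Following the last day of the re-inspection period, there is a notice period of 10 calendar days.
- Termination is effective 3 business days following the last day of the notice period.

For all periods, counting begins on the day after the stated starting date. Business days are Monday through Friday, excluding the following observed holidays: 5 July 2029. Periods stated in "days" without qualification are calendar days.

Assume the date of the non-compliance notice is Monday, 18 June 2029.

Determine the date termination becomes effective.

The last day of the corrective action period: 25 calendar days after 18 June 2029 is 13 July 2029.
The last day of the re-inspection period: 13 July 2029 + 30 days = 12 August 2029.
The last day of the notice period: 10 calendar days after 12 August 2029 is 22 August 2029.
The date termination becomes effective: 3 business days after Wednesday, 22 August 2029, skipping weekends — Aug 23, Aug 24, Aug 27 — lands on Monday, 27 August 2029.

27 August 2029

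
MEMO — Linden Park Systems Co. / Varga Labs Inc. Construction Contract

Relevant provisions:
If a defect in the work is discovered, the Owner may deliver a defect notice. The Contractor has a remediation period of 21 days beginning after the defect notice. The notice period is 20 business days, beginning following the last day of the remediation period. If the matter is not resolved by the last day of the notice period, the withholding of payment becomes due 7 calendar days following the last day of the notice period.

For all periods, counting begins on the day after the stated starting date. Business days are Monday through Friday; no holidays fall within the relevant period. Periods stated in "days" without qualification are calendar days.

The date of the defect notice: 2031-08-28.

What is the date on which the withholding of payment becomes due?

The last day of the remediation period: 2031-08-28 + 21 days = 2031-09-18.
The last day of the notice period: counting 20 business days from Thursday, 2031-09-18 (Sep 19, Sep 22, Sep 23, Sep 24, …, Oct 14, Oct 15, Oct 16, skipping weekends) reaches Thursday, 2031-10-16.
The date on which the withholding of payment becomes due: 7 calendar days after 2031-10-16 is 2031-10-23.

2031-10-23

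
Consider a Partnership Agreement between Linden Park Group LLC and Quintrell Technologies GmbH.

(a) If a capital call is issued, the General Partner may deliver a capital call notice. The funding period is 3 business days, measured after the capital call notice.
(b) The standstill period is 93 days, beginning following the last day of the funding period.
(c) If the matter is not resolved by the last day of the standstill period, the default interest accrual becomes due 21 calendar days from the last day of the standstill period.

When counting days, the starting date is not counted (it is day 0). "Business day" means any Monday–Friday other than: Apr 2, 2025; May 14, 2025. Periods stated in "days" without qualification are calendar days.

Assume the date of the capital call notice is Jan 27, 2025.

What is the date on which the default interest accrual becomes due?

May 24, 2025

From Monday, Jan 27, 2025, 3 business days (Jan 28, Jan 29, Jan 30, skipping weekends) brings us to Thursday, Jan 30, 2025, which is the last day of the funding period.
Adding 93 calendar days to Jan 30, 2025 gives May 3, 2025, which is the last day of the standstill period.
The date on which the default interest accrual becomes due: 21 calendar days after May 3, 2025 is May 24, 2025.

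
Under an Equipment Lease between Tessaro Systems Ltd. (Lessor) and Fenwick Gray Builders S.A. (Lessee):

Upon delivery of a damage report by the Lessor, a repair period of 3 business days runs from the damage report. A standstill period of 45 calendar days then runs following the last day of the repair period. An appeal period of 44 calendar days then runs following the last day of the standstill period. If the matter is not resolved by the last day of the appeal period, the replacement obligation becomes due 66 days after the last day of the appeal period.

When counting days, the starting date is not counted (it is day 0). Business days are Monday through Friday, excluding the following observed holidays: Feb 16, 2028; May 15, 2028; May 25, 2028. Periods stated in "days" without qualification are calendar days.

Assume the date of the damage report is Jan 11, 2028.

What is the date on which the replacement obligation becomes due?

From Tuesday, Jan 11, 2028, 3 business days (Jan 12, Jan 13, Jan 14, skipping weekends) brings us to Friday, Jan 14, 2028, which is the last day of the repair period.
The last day of the standstill period: 45 calendar days after Jan 14, 2028 is Feb 28, 2028.
The last day of the appeal period: Feb 28, 2028 + 44 days = Apr 12, 2028.
The date on which the replacement obligation becomes due: Apr 12, 2028 + 66 days = Jun 17, 2028.

Jun 17, 2028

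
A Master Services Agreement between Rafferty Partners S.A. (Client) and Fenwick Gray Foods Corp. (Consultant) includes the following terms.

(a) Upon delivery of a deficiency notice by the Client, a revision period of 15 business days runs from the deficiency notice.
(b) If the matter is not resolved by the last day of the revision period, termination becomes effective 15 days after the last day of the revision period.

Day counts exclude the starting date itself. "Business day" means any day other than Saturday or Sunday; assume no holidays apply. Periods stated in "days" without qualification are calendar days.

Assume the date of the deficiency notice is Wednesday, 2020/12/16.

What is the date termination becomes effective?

From Wednesday, 2020/12/16, 15 business days (Dec 17, Dec 18, Dec 21, Dec 22, …, Jan 4, Jan 5, Jan 6, skipping weekends) brings us to Wednesday, 2021/01/06, which is the last day of the revision period.
The date termination becomes effective: 15 calendar days after 2021/01/06 is 2021/01/21.

2021/01/21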